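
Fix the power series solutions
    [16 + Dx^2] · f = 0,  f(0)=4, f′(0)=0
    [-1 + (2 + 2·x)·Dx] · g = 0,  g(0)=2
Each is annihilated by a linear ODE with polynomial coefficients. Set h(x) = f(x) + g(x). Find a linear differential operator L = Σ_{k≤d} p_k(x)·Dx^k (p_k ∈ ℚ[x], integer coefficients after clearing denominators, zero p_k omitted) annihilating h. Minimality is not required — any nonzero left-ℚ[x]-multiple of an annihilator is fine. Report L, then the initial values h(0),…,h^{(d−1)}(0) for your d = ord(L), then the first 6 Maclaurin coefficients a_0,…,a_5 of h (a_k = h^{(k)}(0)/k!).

L = (-1072 - 2048·x - 1024·x^2) + (2016 + 6112·x + 6144·x^2 + 2048·x^3)·Dx + (-67 - 128·x - 64·x^2)·Dx^2 + (126 + 382·x + 384·x^2 + 128·x^3)·Dx^3  (order 3).
h: a_k = 6, 1, -129/4, 1/8, 8177/192, 7/128, …
ICs: h(0) = 6, h′(0) = 1, h′′(0) = -129/2.

f: a_k = 4, 0, -32, 0, 128/3, 0, …
g: a_k = 2, 1, -1/4, 1/8, -5/64, 7/128, …
Sum ⇒ L₀ = lclm(L_f,L_g) in ℚ(x)⟨Dx⟩.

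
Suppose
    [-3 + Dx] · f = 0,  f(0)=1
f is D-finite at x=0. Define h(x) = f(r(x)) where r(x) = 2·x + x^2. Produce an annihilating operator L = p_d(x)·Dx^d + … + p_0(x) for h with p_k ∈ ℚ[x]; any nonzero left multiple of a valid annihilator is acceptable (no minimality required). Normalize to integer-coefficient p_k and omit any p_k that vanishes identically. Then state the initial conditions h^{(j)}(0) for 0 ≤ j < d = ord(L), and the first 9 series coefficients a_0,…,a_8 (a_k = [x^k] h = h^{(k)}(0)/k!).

f: a_k = 1, 3, 9/2, 9/2, 27/8, 81/40, 81/80, 243/560, 729/4480, …
Substitute x→r, Dx→(1/r')Dx; clear ⇒ L₀.
L = (-6 - 6·x) + Dx  (order 1).
h: a_k = 1, 6, 21, 54, 225/2, 999/5, 3123/10, 15363/35, 157761/280, …
ICs: h(0) = 1.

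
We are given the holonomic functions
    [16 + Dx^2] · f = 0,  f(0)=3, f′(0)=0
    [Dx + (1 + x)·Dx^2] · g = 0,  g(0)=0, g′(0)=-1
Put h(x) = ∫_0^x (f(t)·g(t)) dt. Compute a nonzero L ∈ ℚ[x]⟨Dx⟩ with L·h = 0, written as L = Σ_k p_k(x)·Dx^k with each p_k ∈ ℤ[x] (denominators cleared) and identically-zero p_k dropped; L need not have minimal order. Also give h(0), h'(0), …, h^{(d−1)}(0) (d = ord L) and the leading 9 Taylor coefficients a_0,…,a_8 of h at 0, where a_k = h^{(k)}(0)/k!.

f: a_k = 3, 0, -24, 0, 32, 0, -256/15, 0, 512/105, …
g: a_k = 0, -1, 1/2, -1/3, 1/4, -1/5, 1/6, -1/7, 1/8, …
f·g: L₀ = L_f ⊗_s L_g, ord ≤ 2·2.
Integrate: L := L₀·Dx.
L = (15072 + 62976·x + 97024·x^2 + 65536·x^3 + 16384·x^4)·Dx + (1984 + 6080·x + 6144·x^2 + 2048·x^3)·Dx^2 + (1950 + 8000·x + 12192·x^2 + 8192·x^3 + 2048·x^4)·Dx^3 + (124 + 380·x + 384·x^2 + 128·x^3)·Dx^4 + (63 + 254·x + 383·x^2 + 256·x^3 + 64·x^4)·Dx^5  (order 5).
h: a_k = 0, 0, -3/2, 1/2, 23/4, -9/4, -41/10, 3/2, 377/280, …
ICs: h(0) = 0, h′(0) = 0, h′′(0) = -3, h′′′(0) = 3, h′′′′(0) = 138.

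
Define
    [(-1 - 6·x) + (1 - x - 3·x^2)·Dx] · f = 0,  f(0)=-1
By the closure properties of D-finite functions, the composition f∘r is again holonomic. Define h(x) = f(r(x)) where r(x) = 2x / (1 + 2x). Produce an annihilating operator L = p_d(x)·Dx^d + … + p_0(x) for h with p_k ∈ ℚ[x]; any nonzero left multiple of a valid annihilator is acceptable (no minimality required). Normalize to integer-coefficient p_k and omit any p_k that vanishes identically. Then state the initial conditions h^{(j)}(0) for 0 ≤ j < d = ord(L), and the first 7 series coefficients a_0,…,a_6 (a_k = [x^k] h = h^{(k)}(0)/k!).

L = (2 + 28·x) + (-1 - 4·x + 8·x^2 + 24·x^3)·Dx  (order 1).
h: a_k = -1, -2, -12, 0, -144, 288, -2304, …
ICs: h(0) = -1.

f: a_k = -1, -1, -4, -7, -19, -40, -97, …
Substitute x→r, Dx→(1/r')Dx; clear ⇒ L₀.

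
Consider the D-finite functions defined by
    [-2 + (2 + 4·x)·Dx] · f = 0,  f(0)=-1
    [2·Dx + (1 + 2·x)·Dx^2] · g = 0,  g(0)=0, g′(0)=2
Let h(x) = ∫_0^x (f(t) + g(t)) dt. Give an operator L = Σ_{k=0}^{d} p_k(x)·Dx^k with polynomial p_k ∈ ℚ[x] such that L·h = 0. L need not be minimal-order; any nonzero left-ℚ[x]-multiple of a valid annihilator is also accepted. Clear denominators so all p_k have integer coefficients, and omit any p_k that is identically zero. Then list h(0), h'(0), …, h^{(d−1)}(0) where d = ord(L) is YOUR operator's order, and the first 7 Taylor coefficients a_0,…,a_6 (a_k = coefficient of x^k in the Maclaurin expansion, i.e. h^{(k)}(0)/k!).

f: a_k = -1, -1, 1/2, -1/2, 5/8, -7/8, 21/16, …
g: a_k = 0, 2, -2, 8/3, -4, 32/5, -32/3, …
Sum ⇒ L₀ = lclm(L_f,L_g) in ℚ(x)⟨Dx⟩.
h=∫₀ˣh₀: take L = L₀·Dx.
L = 2·Dx^2 + (5 + 10·x)·Dx^3 + (1 + 4·x + 4·x^2)·Dx^4  (order 4).
h: a_k = 0, -1, 1/2, -1/2, 13/24, -27/40, 221/240, …
ICs: h(0) = 0, h′(0) = -1, h′′(0) = 1, h′′′(0) = -3.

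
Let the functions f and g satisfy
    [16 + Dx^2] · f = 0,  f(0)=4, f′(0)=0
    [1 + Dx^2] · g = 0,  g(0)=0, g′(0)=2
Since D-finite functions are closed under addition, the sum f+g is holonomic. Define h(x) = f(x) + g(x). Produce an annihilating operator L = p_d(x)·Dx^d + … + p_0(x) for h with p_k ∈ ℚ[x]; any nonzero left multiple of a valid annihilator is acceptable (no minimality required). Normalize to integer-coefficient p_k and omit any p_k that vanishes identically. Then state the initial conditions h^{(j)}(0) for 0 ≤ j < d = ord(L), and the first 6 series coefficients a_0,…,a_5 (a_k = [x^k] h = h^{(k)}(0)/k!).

L = 16 + 17·Dx^2 + Dx^4  (order 4).
h: a_k = 4, 2, -32, -1/3, 128/3, 1/60, …
ICs: h(0) = 4, h′(0) = 2, h′′(0) = -64, h′′′(0) = -2.

f: a_k = 4, 0, -32, 0, 128/3, 0, …
g: a_k = 0, 2, 0, -1/3, 0, 1/60, …
h₀=f+g: left-lcm gives L₀, ord ≤ 4.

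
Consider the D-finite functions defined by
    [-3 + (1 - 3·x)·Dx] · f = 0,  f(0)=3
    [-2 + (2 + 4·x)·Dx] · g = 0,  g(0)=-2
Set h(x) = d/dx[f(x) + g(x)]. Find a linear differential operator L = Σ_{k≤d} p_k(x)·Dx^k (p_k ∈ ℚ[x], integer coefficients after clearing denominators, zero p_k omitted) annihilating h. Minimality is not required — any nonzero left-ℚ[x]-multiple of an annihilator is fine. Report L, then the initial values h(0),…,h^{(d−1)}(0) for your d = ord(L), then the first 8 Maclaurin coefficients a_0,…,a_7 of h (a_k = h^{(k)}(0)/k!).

L = (-72 - 54·x) + (-51 - 234·x - 189·x^2)·Dx + (7 + 2·x - 51·x^2 - 54·x^3)·Dx^2  (order 2).
h: a_k = 7, 56, 240, 977, 14545/4, 52551/4, 367185/8, 1260141/8, …
ICs: h(0) = 7, h′(0) = 56.

f: a_k = 3, 9, 27, 81, 243, 729, 2187, 6561, …
g: a_k = -2, -2, 1, -1, 5/4, -7/4, 21/8, -33/8, …
Weyl lclm of L_f,L_g ⇒ L₀ (ord ≤ 2).
Derive L from L₀ (diff closure).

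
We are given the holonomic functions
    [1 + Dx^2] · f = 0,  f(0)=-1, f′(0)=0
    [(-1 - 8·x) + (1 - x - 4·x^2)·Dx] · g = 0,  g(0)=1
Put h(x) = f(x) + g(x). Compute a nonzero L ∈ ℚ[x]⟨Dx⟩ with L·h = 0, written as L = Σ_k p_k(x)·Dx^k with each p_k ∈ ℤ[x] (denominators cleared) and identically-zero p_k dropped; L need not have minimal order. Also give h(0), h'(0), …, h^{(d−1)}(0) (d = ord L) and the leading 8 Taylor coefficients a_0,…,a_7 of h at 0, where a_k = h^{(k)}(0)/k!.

L = (-55 - 486·x - 553·x^2 - 1488·x^3 - 80·x^4 - 128·x^5) + (11 + 11·x + 23·x^2 - 169·x^3 - 348·x^4 - 48·x^5 - 64·x^6)·Dx + (-55 - 486·x - 553·x^2 - 1488·x^3 - 80·x^4 - 128·x^5)·Dx^2 + (11 + 11·x + 23·x^2 - 169·x^3 - 348·x^4 - 48·x^5 - 64·x^6)·Dx^3  (order 3).
h: a_k = 0, 1, 11/2, 9, 695/24, 65, 130321/720, 441, …
ICs: h(0) = 0, h′(0) = 1, h′′(0) = 11.

f: a_k = -1, 0, 1/2, 0, -1/24, 0, 1/720, 0, …
g: a_k = 1, 1, 5, 9, 29, 65, 181, 441, …
L₀ := lclm(L_f,L_g); ord L₀ ≤ 2+1.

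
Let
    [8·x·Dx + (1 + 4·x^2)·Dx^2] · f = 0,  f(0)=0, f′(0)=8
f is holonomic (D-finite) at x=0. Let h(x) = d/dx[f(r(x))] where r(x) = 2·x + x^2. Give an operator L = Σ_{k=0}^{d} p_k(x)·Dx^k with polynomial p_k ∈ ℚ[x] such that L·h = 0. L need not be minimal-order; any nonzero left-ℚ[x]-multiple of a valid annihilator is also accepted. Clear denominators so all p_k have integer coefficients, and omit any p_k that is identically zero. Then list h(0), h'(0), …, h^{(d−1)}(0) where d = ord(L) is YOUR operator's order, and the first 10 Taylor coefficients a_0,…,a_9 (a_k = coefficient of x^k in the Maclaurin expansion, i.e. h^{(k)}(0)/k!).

f: a_k = 0, 8, 0, -32/3, 0, 128/5, 0, -512/7, 0, 2048/9, …
f∘r: x↦r, Dx↦Dx/r' in L_f ⇒ L₀.
Derive L from L₀ (diff closure).
L = (-1 + 32·x + 64·x^2 + 48·x^3 + 12·x^4) + (1 + x + 16·x^2 + 32·x^3 + 20·x^4 + 4·x^5)·Dx  (order 1).
h: a_k = 16, 16, -256, -512, 3776, 12224, -51200, -253952, 608512, 4833536, …
ICs: h(0) = 16.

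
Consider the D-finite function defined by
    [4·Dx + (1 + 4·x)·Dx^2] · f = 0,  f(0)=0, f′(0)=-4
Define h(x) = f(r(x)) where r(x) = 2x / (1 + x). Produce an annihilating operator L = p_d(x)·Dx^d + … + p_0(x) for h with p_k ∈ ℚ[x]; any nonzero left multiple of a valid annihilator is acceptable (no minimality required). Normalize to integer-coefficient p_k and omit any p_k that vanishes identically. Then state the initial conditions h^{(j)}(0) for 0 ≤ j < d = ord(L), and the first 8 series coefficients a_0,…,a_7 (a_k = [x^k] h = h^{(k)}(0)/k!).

L = (10 + 18·x)·Dx + (1 + 10·x + 9·x^2)·Dx^2  (order 2).
h: a_k = 0, -8, 40, -728/3, 1640, -59048/5, 265720/3, -4782968/7, …
ICs: h(0) = 0, h′(0) = -8.

f: a_k = 0, -4, 8, -64/3, 64, -1024/5, 2048/3, -16384/7, …
f∘r: x↦r, Dx↦Dx/r' in L_f ⇒ L₀.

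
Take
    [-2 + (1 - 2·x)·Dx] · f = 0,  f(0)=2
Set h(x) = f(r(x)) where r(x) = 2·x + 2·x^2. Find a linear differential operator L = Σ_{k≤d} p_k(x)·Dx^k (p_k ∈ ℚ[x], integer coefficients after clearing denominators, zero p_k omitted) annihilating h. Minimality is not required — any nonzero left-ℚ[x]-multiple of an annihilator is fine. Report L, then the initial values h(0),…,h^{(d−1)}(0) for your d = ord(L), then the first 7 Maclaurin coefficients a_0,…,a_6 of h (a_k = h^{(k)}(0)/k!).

f: a_k = 2, 4, 8, 16, 32, 64, 128, …
Change of var in L_f (x↦r) gives L₀.
L = (4 + 8·x) + (-1 + 4·x + 4·x^2)·Dx  (order 1).
h: a_k = 2, 8, 40, 192, 928, 4480, 21632, …
ICs: h(0) = 2.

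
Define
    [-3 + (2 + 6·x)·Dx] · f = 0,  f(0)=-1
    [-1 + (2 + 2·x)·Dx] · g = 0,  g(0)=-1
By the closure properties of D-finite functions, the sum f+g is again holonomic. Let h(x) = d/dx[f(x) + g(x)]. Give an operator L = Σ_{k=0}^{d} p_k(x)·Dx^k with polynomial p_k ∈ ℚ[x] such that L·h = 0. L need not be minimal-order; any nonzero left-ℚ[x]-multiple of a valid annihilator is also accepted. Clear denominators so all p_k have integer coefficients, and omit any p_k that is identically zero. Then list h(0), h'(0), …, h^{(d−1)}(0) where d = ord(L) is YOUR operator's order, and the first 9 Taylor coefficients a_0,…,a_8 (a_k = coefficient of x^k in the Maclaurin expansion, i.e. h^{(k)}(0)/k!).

f: a_k = -1, -3/2, 9/8, -27/16, 405/128, -1701/256, 15309/1024, -72171/2048, 2814669/32768, …
g: a_k = -1, -1/2, 1/8, -1/16, 5/128, -7/256, 21/1024, -33/2048, 429/32768, …
L₀ := lclm(L_f,L_g); ord L₀ ≤ 1+1.
Derive L from L₀ (diff closure).
L = -9 + (-24 - 36·x)·Dx + (-4 - 16·x - 12·x^2)·Dx^2  (order 2).
h: a_k = -2, 5/2, -21/4, 205/16, -2135/64, 22995/256, -126357/512, 1407549/2048, -31666635/16384, …
ICs: h(0) = -2, h′(0) = 5/2.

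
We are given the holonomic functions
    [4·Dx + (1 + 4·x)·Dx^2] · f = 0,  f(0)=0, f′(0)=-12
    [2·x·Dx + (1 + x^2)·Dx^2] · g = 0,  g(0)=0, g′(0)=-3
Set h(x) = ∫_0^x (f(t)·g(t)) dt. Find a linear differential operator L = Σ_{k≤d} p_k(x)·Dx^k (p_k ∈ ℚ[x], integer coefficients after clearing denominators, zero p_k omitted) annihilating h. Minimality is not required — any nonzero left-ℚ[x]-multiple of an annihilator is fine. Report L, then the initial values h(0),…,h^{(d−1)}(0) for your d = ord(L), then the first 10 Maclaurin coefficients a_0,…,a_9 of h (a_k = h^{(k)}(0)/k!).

f: a_k = 0, -12, 24, -64, 192, -3072/5, 2048, -49152/7, 24576, -262144/3, …
g: a_k = 0, -3, 0, 1, 0, -3/5, 0, 3/7, 0, -1/3, …
f·g: L₀ = L_f ⊗_s L_g, ord ≤ 2·2.
Integrate: L := L₀·Dx.
L = (144 + 896·x + 560·x^2 + 2304·x^3 + 1920·x^4 + 3328·x^5 + 256·x^7)·Dx^2 + (132 + 304·x + 2252·x^2 + 4144·x^3 + 8896·x^4 + 5952·x^5 + 8960·x^6 + 192·x^7 + 896·x^8)·Dx^3 + (72 + 376·x + 912·x^2 + 2808·x^3 + 3720·x^4 + 6288·x^5 + 3072·x^6 + 4368·x^7 + 192·x^8 + 512·x^9)·Dx^4 + (5 + 48·x + 178·x^2 + 416·x^3 + 729·x^4 + 720·x^5 + 1008·x^6 + 384·x^7 + 516·x^8 + 32·x^9 + 64·x^10)·Dx^5  (order 5).
h: a_k = 0, 0, 0, 12, -18, 36, -92, 1276/5, -3729/5, 2276, …
ICs: h(0) = 0, h′(0) = 0, h′′(0) = 0, h′′′(0) = 72, h′′′′(0) = -432.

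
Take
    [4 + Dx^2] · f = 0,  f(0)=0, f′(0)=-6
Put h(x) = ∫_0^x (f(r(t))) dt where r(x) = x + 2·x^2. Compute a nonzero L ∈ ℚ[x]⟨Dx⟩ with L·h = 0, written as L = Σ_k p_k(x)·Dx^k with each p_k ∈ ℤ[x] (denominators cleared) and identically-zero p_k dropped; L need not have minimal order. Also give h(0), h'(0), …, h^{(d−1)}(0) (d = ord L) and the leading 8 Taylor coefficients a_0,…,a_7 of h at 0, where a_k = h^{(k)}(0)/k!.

L = (4 + 48·x + 192·x^2 + 256·x^3)·Dx - 4·Dx^2 + (1 + 4·x)·Dx^3  (order 3).
h: a_k = 0, 0, -3, -4, 1, 24/5, 118/15, 24/7, …
ICs: h(0) = 0, h′(0) = 0, h′′(0) = -6.

f: a_k = 0, -6, 0, 4, 0, -4/5, 0, 8/105, …
Change of var in L_f (x↦r) gives L₀.
∫: right-multiply L₀ by Dx.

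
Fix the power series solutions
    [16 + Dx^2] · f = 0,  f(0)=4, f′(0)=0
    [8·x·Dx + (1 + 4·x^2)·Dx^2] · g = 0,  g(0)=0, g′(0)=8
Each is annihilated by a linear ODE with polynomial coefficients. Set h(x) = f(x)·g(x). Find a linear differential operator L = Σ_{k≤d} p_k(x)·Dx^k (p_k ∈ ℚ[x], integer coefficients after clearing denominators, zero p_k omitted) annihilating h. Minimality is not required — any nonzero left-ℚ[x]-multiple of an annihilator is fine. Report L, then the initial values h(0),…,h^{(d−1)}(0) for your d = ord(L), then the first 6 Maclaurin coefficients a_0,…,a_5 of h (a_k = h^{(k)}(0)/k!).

f: a_k = 4, 0, -32, 0, 128/3, 0, …
g: a_k = 0, 8, 0, -32/3, 0, 128/5, …
Product ⇒ symmetric product L₀, ord ≤ 4.
L = (2560 + 29696·x^2 + 118784·x^4 + 262144·x^6 + 262144·x^8) + (1536·x + 14336·x^3 + 49152·x^5 + 65536·x^7)·Dx + (240 + 3008·x^2 + 13824·x^4 + 32768·x^6 + 32768·x^8)·Dx^2 + (96·x + 896·x^3 + 3072·x^5 + 4096·x^7)·Dx^3 + (5 + 72·x^2 + 400·x^4 + 1024·x^6 + 1024·x^8)·Dx^4  (order 4).
h: a_k = 0, 32, 0, -896/3, 0, 11776/15, …
ICs: h(0) = 0, h′(0) = 32, h′′(0) = 0, h′′′(0) = -1792.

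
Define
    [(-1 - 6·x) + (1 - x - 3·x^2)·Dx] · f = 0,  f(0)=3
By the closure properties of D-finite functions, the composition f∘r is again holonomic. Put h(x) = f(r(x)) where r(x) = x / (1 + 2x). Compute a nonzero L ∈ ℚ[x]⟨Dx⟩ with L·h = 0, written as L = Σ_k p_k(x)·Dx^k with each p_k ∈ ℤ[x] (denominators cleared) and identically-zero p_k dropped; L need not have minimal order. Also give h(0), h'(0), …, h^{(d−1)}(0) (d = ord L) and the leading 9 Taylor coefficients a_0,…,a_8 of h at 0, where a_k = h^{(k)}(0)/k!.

L = (1 + 8·x) + (-1 - 5·x - 5·x^2 + 2·x^3)·Dx  (order 1).
h: a_k = 3, 3, 6, -15, 51, -168, 555, -1833, 6054, …
ICs: h(0) = 3.

f: a_k = 3, 3, 12, 21, 57, 120, 291, 651, 1524, …
h₀=f(r): pull back L_f along r ⇒ L₀.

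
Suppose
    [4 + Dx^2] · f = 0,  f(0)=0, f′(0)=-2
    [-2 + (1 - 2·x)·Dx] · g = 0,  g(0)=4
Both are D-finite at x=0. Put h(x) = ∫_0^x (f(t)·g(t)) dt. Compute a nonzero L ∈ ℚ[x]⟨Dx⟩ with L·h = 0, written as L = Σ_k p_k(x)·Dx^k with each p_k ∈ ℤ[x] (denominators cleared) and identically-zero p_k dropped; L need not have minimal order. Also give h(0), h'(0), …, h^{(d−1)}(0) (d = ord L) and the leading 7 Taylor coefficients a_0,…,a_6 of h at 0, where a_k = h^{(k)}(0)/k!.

f: a_k = 0, -2, 0, 4/3, 0, -4/15, 0, …
g: a_k = 4, 8, 16, 32, 64, 128, 256, …
f·g: L₀ = L_f ⊗_s L_g, ord ≤ 2·1.
h=∫h₀ ⇒ L = L₀·Dx.
L = (-4 + 8·x)·Dx + 4·Dx^2 + (-1 + 2·x)·Dx^3  (order 3).
h: a_k = 0, 0, -4, -16/3, -20/3, -32/3, -808/45, …
ICs: h(0) = 0, h′(0) = 0, h′′(0) = -8.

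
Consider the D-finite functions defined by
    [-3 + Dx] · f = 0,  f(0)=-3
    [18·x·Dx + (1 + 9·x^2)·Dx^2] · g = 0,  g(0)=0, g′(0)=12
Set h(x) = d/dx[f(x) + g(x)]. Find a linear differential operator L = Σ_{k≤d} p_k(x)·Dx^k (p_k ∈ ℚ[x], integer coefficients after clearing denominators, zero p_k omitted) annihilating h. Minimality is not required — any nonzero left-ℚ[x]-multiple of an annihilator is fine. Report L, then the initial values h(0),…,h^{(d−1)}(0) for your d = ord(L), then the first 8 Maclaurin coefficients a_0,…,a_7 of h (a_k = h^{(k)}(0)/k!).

f: a_k = -3, -9, -27/2, -27/2, -81/8, -243/40, -243/80, -729/560, …
g: a_k = 0, 12, 0, -36, 0, 972/5, 0, -8748/7, …
f+g: L₀ = lclm(L_f,L_g), ord ≤ 1+2.
h₀' ⇒ L via d/dx closure of L₀.
L = (18 - 108·x - 162·x^2) + (-9 + 27·x + 27·x^2 - 81·x^3)·Dx + (1 + 3·x + 9·x^2 + 27·x^3)·Dx^2  (order 2).
h: a_k = 3, -27, -297/2, -81/2, 7533/8, -729/40, -700569/80, -2187/560, …
ICs: h(0) = 3, h′(0) = -27.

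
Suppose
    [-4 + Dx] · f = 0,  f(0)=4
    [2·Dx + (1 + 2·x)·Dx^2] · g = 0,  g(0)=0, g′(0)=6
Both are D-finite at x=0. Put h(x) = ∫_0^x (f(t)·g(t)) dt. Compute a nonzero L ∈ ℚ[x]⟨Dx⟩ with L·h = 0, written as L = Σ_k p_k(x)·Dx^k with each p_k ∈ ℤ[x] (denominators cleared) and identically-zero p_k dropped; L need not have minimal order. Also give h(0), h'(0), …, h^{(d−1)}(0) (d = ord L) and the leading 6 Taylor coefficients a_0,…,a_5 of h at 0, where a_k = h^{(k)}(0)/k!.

f: a_k = 4, 16, 32, 128/3, 128/3, 512/15, …
g: a_k = 0, 6, -6, 8, -12, 96/5, …
L₀ := L_f ⊗_s L_g (sym. prod.), ord ≤ 2.
Integrate: L := L₀·Dx.
L = (8 + 32·x)·Dx + (-6 - 16·x)·Dx^2 + (1 + 2·x)·Dx^3  (order 3).
h: a_k = 0, 0, 12, 24, 32, 144/5, …
ICs: h(0) = 0, h′(0) = 0, h′′(0) = 24.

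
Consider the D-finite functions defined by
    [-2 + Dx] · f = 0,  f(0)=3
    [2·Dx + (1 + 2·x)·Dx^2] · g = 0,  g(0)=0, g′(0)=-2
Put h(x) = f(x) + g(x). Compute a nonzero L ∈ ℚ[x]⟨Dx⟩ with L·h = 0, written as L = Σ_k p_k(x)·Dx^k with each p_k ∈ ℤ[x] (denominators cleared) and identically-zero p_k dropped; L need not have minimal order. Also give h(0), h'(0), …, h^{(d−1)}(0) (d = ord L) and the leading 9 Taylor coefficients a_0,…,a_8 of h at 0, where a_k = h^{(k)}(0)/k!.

L = (-6 - 4·x)·Dx + (1 - 4·x - 4·x^2)·Dx^2 + (1 + 3·x + 2·x^2)·Dx^3  (order 3).
h: a_k = 3, 4, 8, 4/3, 6, -28/5, 164/15, -1912/105, 3362/105, …
ICs: h(0) = 3, h′(0) = 4, h′′(0) = 16.

f: a_k = 3, 6, 6, 4, 2, 4/5, 4/15, 8/105, 2/105, …
g: a_k = 0, -2, 2, -8/3, 4, -32/5, 32/3, -128/7, 32, …
f+g: L₀ = lclm(L_f,L_g), ord ≤ 1+2.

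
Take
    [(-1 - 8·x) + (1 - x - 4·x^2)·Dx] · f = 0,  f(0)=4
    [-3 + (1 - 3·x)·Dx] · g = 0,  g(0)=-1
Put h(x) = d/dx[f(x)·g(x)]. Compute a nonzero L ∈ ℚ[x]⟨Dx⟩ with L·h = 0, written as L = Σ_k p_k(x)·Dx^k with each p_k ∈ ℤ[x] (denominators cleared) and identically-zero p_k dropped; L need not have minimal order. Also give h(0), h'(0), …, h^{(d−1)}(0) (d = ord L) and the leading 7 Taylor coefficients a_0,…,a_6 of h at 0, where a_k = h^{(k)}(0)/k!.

L = (17 - 24·x - 141·x^2 - 96·x^3 + 864·x^4) + (-2 + 7·x + 24·x^2 - 95·x^3 - 30·x^4 + 216·x^5)·Dx  (order 1).
h: a_k = -16, -136, -720, -3344, -13840, -54168, -201936, …
ICs: h(0) = -16.

f: a_k = 4, 4, 20, 36, 116, 260, 724, …
g: a_k = -1, -3, -9, -27, -81, -243, -729, …
h₀=f·g: eliminate ⇒ L₀, order ≤ 1·1.
h₀' ⇒ L via d/dx closure of L₀.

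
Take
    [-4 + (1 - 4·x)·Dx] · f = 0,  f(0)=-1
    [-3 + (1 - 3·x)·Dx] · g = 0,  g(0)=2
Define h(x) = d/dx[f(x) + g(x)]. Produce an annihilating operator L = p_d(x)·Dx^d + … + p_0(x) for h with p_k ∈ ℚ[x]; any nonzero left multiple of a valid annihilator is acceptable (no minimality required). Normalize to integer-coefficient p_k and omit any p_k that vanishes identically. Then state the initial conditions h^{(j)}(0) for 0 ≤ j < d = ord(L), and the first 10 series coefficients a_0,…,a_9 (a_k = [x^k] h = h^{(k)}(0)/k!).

L = 72 + (-21 + 72·x)·Dx + (1 - 7·x + 12·x^2)·Dx^2  (order 2).
h: a_k = 2, 4, -30, -376, -2690, -15828, -84070, -419312, -2005002, -9304780, …
ICs: h(0) = 2, h′(0) = 4.

f: a_k = -1, -4, -16, -64, -256, -1024, -4096, -16384, -65536, -262144, …
g: a_k = 2, 6, 18, 54, 162, 486, 1458, 4374, 13122, 39366, …
f+g: L₀ = lclm(L_f,L_g), ord ≤ 1+1.
h=h₀': d/dx-closure on L₀ ⇒ L.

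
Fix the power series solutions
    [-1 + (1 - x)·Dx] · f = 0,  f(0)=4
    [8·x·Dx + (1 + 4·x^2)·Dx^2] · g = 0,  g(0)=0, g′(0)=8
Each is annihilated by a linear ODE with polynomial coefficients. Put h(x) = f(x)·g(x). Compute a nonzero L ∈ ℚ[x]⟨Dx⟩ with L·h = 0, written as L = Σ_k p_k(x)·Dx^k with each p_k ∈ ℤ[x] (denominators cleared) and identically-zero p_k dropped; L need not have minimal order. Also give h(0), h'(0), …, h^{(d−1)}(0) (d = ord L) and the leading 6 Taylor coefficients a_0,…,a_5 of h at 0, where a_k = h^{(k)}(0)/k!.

f: a_k = 4, 4, 4, 4, 4, 4, …
g: a_k = 0, 8, 0, -32/3, 0, 128/5, …
f·g: L₀ = L_f ⊗_s L_g, ord ≤ 1·2.
L = 8·x + (2 - 8·x + 16·x^2)·Dx + (-1 + x - 4·x^2 + 4·x^3)·Dx^2  (order 2).
h: a_k = 0, 32, 32, -32/3, -32/3, 1376/15, …
ICs: h(0) = 0, h′(0) = 32.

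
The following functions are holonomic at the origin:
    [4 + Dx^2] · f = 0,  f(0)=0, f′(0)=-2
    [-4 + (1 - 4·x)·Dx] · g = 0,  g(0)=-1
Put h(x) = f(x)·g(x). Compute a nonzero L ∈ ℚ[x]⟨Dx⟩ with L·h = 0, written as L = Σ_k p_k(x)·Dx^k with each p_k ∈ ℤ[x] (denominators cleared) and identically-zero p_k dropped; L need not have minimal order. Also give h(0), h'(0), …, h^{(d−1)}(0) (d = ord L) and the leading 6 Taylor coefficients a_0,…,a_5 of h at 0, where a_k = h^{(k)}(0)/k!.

L = (-4 + 16·x) + 8·Dx + (-1 + 4·x)·Dx^2  (order 2).
h: a_k = 0, 2, 8, 92/3, 368/3, 7364/15, …
ICs: h(0) = 0, h′(0) = 2.

f: a_k = 0, -2, 0, 4/3, 0, -4/15, …
g: a_k = -1, -4, -16, -64, -256, -1024, …
Sym-product of L_f,L_g gives L₀ (≤ ord 2).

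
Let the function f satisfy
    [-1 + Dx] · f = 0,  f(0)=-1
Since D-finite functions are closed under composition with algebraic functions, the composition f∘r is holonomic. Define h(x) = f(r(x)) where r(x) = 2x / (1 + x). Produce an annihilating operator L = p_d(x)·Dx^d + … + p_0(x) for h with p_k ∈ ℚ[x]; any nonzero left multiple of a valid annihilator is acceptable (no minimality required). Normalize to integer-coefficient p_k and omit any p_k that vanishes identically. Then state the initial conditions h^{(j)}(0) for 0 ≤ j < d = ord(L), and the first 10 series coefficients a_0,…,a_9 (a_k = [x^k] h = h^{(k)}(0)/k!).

f: a_k = -1, -1, -1/2, -1/6, -1/24, -1/120, -1/720, -1/5040, -1/40320, -1/362880, …
Substitute x→r, Dx→(1/r')Dx; clear ⇒ L₀.
L = -2 + (1 + 2·x + x^2)·Dx  (order 1).
h: a_k = -1, -2, 0, 2/3, -2/3, 2/5, -4/45, -10/63, 32/105, -142/405, …
ICs: h(0) = -1.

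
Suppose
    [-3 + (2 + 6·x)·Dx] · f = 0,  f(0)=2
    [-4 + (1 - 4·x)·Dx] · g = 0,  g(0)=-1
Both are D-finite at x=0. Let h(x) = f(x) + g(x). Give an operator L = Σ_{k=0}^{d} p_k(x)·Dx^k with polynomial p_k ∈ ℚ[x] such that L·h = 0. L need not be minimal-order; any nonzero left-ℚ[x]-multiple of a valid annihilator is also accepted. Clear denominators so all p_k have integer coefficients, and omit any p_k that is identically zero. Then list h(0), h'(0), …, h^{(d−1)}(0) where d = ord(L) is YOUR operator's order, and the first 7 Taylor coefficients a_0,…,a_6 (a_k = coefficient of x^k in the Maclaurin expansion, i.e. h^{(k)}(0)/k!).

L = (228 + 432·x) + (-137 - 696·x - 1296·x^2)·Dx + (10 + 62·x - 192·x^2 - 864·x^3)·Dx^2  (order 2).
h: a_k = 1, -1, -73/4, -485/8, -16789/64, -129371/128, -2112461/512, …
ICs: h(0) = 1, h′(0) = -1.

f: a_k = 2, 3, -9/4, 27/8, -405/64, 1701/128, -15309/512, …
g: a_k = -1, -4, -16, -64, -256, -1024, -4096, …
h₀=f+g: left-lcm gives L₀, ord ≤ 2.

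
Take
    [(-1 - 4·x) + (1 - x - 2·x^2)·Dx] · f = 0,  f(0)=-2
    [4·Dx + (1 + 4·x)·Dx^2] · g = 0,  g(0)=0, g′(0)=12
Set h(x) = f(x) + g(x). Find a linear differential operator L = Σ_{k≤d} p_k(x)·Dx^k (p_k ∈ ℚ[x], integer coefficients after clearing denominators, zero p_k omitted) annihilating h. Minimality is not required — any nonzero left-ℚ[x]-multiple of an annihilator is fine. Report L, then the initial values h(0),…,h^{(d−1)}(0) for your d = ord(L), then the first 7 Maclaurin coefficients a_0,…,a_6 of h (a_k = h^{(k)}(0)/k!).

L = (156 + 624·x + 1440·x^2 + 768·x^3 + 768·x^4)·Dx + (-1 + 160·x + 1064·x^2 + 1952·x^3 + 1600·x^4 + 1280·x^5)·Dx^2 + (-5 - 39·x - 66·x^2 + 80·x^3 + 240·x^4 + 384·x^5 + 256·x^6)·Dx^3  (order 3).
h: a_k = -2, 10, -30, 54, -214, 2862/5, -2134, …
ICs: h(0) = -2, h′(0) = 10, h′′(0) = -60.

f: a_k = -2, -2, -6, -10, -22, -42, -86, …
g: a_k = 0, 12, -24, 64, -192, 3072/5, -2048, …
Weyl lclm of L_f,L_g ⇒ L₀ (ord ≤ 3).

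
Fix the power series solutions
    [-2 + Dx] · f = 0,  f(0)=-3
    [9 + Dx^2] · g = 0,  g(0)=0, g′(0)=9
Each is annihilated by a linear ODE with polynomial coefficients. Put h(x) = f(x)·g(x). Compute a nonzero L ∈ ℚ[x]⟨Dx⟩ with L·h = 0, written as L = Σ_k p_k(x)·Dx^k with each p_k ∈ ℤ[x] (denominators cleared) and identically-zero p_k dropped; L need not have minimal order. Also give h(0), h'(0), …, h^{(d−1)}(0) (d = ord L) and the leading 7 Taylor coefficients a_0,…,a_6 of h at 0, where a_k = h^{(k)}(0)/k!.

f: a_k = -3, -6, -6, -4, -2, -4/5, -4/15, …
g: a_k = 0, 9, 0, -27/2, 0, 243/40, 0, …
h₀=f·g: eliminate ⇒ L₀, order ≤ 1·2.
L = 13 - 4·Dx + Dx^2  (order 2).
h: a_k = 0, -27, -54, -27/2, 45, 1791/40, 207/20, …
ICs: h(0) = 0, h′(0) = -27.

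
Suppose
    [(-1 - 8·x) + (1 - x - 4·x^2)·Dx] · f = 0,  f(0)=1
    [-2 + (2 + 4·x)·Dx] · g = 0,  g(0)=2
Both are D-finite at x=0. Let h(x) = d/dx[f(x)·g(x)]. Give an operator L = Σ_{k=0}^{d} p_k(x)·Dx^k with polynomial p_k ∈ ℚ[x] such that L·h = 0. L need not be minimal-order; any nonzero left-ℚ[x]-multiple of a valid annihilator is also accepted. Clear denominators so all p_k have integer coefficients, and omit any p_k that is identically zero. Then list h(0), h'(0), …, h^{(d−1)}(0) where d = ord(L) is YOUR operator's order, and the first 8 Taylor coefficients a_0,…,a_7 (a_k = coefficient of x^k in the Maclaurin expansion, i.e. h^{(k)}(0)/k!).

f: a_k = 1, 1, 5, 9, 29, 65, 181, 441, …
g: a_k = 2, 2, -1, 1, -5/4, 7/4, -21/8, 33/8, …
Sym-product of L_f,L_g gives L₀ (≤ ord 1).
h=h₀': d/dx-closure on L₀ ⇒ L.
L = (11 + 84·x + 243·x^2 + 360·x^3 + 240·x^4) + (-2 - 11·x - 9·x^2 + 58·x^3 + 144·x^4 + 96·x^5)·Dx  (order 1).
h: a_k = 4, 22, 84, 283, 1845/2, 11157/4, 8449, 195827/8, …
ICs: h(0) = 4.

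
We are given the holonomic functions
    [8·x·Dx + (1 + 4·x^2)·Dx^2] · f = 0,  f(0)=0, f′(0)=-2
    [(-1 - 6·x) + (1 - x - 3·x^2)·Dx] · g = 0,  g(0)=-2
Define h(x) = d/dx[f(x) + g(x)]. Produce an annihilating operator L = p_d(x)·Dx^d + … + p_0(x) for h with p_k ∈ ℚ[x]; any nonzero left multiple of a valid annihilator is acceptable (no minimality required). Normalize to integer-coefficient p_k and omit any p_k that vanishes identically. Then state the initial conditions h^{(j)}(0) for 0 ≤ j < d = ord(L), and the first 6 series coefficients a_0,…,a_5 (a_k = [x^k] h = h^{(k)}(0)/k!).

L = (32 - 128·x - 1488·x^2 - 2880·x^3 - 8424·x^4 - 2592·x^6) + (-25 - 160·x - 214·x^2 - 1188·x^3 - 2628·x^4 - 6264·x^5 - 432·x^6 - 2592·x^7)·Dx + (4 + 9·x + 54·x^2 - 66·x^3 - x^4 - 444·x^5 - 720·x^6 - 144·x^7 - 432·x^8)·Dx^2  (order 2).
h: a_k = -4, -16, -34, -152, -432, -1164, …
ICs: h(0) = -4, h′(0) = -16.

f: a_k = 0, -2, 0, 8/3, 0, -32/5, …
g: a_k = -2, -2, -8, -14, -38, -80, …
h₀=f+g: left-lcm gives L₀, ord ≤ 3.
h₀' ⇒ L via d/dx closure of L₀.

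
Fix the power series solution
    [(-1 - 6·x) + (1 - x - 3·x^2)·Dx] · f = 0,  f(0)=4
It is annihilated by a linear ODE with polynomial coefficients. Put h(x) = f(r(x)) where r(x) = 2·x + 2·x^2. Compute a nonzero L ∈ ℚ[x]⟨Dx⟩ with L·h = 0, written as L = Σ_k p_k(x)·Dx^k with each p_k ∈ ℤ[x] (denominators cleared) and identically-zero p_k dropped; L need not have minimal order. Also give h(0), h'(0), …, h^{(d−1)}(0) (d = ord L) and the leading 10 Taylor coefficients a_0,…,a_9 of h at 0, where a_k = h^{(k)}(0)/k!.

f: a_k = 4, 4, 16, 28, 76, 160, 388, 868, 2032, 4636, …
Change of var in L_f (x↦r) gives L₀.
L = (2 + 28·x + 72·x^2 + 48·x^3) + (-1 + 2·x + 14·x^2 + 24·x^3 + 12·x^4)·Dx  (order 1).
h: a_k = 4, 8, 72, 352, 1952, 10656, 57952, 316160, 1722816, 9390592, …
ICs: h(0) = 4.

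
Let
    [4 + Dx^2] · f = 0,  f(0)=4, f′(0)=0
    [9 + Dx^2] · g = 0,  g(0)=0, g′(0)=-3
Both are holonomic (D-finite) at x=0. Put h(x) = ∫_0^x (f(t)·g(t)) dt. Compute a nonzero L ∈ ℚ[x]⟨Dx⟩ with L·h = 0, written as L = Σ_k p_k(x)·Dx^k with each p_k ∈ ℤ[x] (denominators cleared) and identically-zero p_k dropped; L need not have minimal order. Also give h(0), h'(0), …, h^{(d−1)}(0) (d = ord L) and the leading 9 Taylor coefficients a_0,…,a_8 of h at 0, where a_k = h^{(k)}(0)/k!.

L = 25·Dx + 26·Dx^3 + Dx^5  (order 5).
h: a_k = 0, 0, -6, 0, 21/2, 0, -521/60, 0, 13021/3360, …
ICs: h(0) = 0, h′(0) = 0, h′′(0) = -12, h′′′(0) = 0, h′′′′(0) = 252.

f: a_k = 4, 0, -8, 0, 8/3, 0, -16/45, 0, 8/315, …
g: a_k = 0, -3, 0, 9/2, 0, -81/40, 0, 243/560, 0, …
Product ⇒ symmetric product L₀, ord ≤ 4.
Integrate: L := L₀·Dx.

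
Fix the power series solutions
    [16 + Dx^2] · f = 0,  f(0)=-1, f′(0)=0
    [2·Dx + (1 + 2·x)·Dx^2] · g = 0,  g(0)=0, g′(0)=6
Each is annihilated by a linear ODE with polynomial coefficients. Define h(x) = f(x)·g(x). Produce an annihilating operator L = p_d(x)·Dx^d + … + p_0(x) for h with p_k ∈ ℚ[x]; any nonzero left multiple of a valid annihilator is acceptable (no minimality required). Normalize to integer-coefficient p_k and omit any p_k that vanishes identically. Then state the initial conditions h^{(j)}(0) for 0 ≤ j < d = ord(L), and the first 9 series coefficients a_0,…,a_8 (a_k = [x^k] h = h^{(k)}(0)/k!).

L = (2688 + 27648·x + 93184·x^2 + 131072·x^3 + 65536·x^4) + (896 + 5888·x + 12288·x^2 + 8192·x^3)·Dx + (408 + 3712·x + 11904·x^2 + 16384·x^3 + 8192·x^4)·Dx^2 + (56 + 368·x + 768·x^2 + 512·x^3)·Dx^3 + (15 + 124·x + 380·x^2 + 512·x^3 + 256·x^4)·Dx^4  (order 4).
h: a_k = 0, -6, 6, 40, -36, -96/5, 0, 1664/35, -992/15, …
ICs: h(0) = 0, h′(0) = -6, h′′(0) = 12, h′′′(0) = 240.

f: a_k = -1, 0, 8, 0, -32/3, 0, 256/45, 0, -512/315, …
g: a_k = 0, 6, -6, 8, -12, 96/5, -32, 384/7, -96, …
L₀ := L_f ⊗_s L_g (sym. prod.), ord ≤ 4.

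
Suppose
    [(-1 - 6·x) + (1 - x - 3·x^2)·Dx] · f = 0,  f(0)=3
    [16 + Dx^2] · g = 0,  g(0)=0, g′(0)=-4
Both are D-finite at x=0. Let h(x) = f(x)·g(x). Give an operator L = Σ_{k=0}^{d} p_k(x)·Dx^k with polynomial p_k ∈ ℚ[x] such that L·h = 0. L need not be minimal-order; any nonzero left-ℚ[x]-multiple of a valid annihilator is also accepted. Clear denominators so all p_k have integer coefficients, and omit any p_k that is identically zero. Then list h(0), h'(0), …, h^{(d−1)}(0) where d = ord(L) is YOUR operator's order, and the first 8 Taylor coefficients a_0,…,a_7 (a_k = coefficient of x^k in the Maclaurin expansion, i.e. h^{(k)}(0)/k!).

f: a_k = 3, 3, 12, 21, 57, 120, 291, 651, …
g: a_k = 0, -4, 0, 32/3, 0, -128/15, 0, 1024/315, …
f·g: L₀ = L_f ⊗_s L_g, ord ≤ 1·2.
L = (-10 + 16·x + 48·x^2) + (2 + 12·x)·Dx + (-1 + x + 3·x^2)·Dx^2  (order 2).
h: a_k = 0, -12, -12, -16, -52, -628/5, -1408/5, -68108/105, …
ICs: h(0) = 0, h′(0) = -12.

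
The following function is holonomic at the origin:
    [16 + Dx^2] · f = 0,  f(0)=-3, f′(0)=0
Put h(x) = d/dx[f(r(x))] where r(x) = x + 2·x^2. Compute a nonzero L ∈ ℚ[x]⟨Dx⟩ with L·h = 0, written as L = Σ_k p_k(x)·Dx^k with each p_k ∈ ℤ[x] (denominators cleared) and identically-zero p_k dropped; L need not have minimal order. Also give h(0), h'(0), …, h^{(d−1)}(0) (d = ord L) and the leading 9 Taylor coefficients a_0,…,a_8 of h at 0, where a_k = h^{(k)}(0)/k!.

L = (64 + 256·x + 1536·x^2 + 4096·x^3 + 4096·x^4) + (-12 - 48·x)·Dx + (1 + 8·x + 16·x^2)·Dx^2  (order 2).
h: a_k = 0, 48, 288, 256, -1280, -22528/5, -28672/5, 425984/105, 835584/35, …
ICs: h(0) = 0, h′(0) = 48.

f: a_k = -3, 0, 24, 0, -32, 0, 256/15, 0, -512/105, …
L₀ from L_f via x↦r, Dx↦r'^{-1}Dx.
Derive L from L₀ (diff closure).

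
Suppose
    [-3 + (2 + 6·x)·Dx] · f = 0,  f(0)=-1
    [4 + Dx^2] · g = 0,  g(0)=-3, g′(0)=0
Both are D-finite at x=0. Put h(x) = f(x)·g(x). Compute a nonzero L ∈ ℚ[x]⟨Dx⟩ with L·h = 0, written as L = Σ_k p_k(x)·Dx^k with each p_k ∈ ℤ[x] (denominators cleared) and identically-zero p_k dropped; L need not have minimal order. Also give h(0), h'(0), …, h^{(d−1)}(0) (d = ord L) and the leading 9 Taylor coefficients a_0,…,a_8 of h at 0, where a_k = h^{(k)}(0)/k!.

L = (43 + 96·x + 144·x^2) + (-12 - 36·x)·Dx + (4 + 24·x + 36·x^2)·Dx^2  (order 2).
h: a_k = 3, 9/2, -75/8, -63/16, -95/128, 3279/256, -435961/15360, 704789/10240, -598666367/3440640, …
ICs: h(0) = 3, h′(0) = 9/2.

f: a_k = -1, -3/2, 9/8, -27/16, 405/128, -1701/256, 15309/1024, -72171/2048, 2814669/32768, …
g: a_k = -3, 0, 6, 0, -2, 0, 4/15, 0, -2/105, …
L₀ := L_f ⊗_s L_g (sym. prod.), ord ≤ 2.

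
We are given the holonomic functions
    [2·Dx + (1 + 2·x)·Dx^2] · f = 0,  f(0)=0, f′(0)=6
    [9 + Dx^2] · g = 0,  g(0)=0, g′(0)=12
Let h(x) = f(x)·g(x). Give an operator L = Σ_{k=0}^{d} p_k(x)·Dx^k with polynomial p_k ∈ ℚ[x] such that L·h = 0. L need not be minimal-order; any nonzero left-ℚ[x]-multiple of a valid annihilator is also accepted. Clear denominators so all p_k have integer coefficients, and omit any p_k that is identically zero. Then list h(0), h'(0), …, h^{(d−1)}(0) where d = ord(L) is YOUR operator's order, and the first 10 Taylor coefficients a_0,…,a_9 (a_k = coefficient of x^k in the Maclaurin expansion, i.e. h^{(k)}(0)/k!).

f: a_k = 0, 6, -6, 8, -12, 96/5, -32, 384/7, -96, 512/3, …
g: a_k = 0, 12, 0, -18, 0, 81/10, 0, -243/140, 0, 243/1120, …
Product ⇒ symmetric product L₀, ord ≤ 4.
L = (63 + 1053·x + 3969·x^2 + 5832·x^3 + 2916·x^4) + (63 + 450·x + 972·x^2 + 648·x^3)·Dx + (25 + 270·x + 918·x^2 + 1296·x^3 + 648·x^4)·Dx^2 + (7 + 50·x + 108·x^2 + 72·x^3)·Dx^3 + (2 + 17·x + 53·x^2 + 72·x^3 + 36·x^4)·Dx^4  (order 4).
h: a_k = 0, 0, 72, -72, -12, -36, 135, -1083/5, 5139/14, -9279/14, …
ICs: h(0) = 0, h′(0) = 0, h′′(0) = 144, h′′′(0) = -432.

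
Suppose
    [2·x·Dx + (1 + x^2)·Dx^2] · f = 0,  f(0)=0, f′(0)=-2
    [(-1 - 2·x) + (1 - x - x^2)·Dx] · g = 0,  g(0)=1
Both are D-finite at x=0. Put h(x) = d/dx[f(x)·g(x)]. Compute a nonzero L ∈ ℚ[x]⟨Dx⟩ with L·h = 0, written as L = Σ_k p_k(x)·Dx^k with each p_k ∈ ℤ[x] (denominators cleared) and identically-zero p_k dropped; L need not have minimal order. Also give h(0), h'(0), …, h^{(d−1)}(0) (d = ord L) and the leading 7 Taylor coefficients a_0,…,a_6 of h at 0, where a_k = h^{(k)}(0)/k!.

L = (2 + 30·x^2 + 24·x^3 + 36·x^4) + (4 + 10·x + 12·x^2 + 22·x^3 + 24·x^4 + 24·x^5)·Dx + (-1 - 2·x^2 + 4·x^3 + 2·x^4 + 4·x^5 + 3·x^6)·Dx^2  (order 2).
h: a_k = -2, -4, -10, -64/3, -136/3, -432/5, -2434/15, …
ICs: h(0) = -2, h′(0) = -4.

f: a_k = 0, -2, 0, 2/3, 0, -2/5, 0, …
g: a_k = 1, 1, 2, 3, 5, 8, 13, …
f·g: L₀ = L_f ⊗_s L_g, ord ≤ 2·1.
Differentiate: ansatz ord ≤ ord L₀ ⇒ L.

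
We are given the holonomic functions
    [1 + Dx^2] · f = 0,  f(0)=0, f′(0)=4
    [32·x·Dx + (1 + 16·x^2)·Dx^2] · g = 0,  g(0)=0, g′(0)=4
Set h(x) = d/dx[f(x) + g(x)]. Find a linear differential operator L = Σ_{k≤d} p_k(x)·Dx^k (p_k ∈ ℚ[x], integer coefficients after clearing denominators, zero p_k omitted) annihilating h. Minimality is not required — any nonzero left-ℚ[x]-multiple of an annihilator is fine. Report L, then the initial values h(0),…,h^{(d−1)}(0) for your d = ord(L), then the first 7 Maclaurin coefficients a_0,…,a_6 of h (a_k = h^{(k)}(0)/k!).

L = (-6112·x + 99328·x^3 + 8192·x^5) + (-31 + 1072·x^2 + 25344·x^4 + 4096·x^6)·Dx + (-6112·x + 99328·x^3 + 8192·x^5)·Dx^2 + (-31 + 1072·x^2 + 25344·x^4 + 4096·x^6)·Dx^3  (order 3).
h: a_k = 8, 0, -66, 0, 6145/6, 0, -2949121/180, …
ICs: h(0) = 8, h′(0) = 0, h′′(0) = -132.

f: a_k = 0, 4, 0, -2/3, 0, 1/30, 0, …
g: a_k = 0, 4, 0, -64/3, 0, 1024/5, 0, …
h₀=f+g: left-lcm gives L₀, ord ≤ 4.
h=h₀': d/dx-closure on L₀ ⇒ L.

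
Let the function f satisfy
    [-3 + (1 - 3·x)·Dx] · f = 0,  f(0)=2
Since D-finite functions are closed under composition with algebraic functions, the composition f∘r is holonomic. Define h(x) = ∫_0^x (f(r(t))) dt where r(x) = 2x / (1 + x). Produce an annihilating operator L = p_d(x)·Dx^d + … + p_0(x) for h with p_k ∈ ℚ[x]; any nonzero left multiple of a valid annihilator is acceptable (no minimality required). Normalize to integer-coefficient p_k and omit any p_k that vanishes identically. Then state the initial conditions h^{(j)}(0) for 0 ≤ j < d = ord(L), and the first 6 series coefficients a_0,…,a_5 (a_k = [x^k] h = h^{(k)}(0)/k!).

L = 6·Dx + (-1 + 4·x + 5·x^2)·Dx^2  (order 2).
h: a_k = 0, 2, 6, 20, 75, 300, …
ICs: h(0) = 0, h′(0) = 2.

f: a_k = 2, 6, 18, 54, 162, 486, …
L₀ from L_f via x↦r, Dx↦r'^{-1}Dx.
h=∫₀ˣh₀: take L = L₀·Dx.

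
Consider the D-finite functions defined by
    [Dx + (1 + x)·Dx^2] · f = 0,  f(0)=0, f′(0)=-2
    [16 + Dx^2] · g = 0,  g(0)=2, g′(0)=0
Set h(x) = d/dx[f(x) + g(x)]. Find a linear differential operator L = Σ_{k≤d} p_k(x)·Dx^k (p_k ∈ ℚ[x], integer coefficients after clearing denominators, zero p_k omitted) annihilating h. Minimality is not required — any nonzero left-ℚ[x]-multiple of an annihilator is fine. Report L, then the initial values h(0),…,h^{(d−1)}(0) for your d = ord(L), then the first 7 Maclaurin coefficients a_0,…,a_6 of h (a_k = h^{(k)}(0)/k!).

f: a_k = 0, -2, 1, -2/3, 1/2, -2/5, 1/3, …
g: a_k = 2, 0, -16, 0, 64/3, 0, -512/45, …
Sum ⇒ L₀ = lclm(L_f,L_g) in ℚ(x)⟨Dx⟩.
h=h₀': d/dx-closure on L₀ ⇒ L.
L = (176 + 256·x + 128·x^2) + (144 + 400·x + 384·x^2 + 128·x^3)·Dx + (11 + 16·x + 8·x^2)·Dx^2 + (9 + 25·x + 24·x^2 + 8·x^3)·Dx^3  (order 3).
h: a_k = -2, -30, -2, 262/3, -2, -994/15, -2, …
ICs: h(0) = -2, h′(0) = -30, h′′(0) = -4.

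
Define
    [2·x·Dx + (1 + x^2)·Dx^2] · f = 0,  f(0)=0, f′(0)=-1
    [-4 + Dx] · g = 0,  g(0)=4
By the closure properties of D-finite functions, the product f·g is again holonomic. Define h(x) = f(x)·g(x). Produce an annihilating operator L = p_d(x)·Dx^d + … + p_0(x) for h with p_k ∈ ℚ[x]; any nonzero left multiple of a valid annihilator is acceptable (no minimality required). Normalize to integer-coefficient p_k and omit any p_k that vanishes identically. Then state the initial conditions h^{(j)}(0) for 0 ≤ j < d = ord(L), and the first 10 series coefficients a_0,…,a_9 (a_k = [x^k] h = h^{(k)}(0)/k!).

L = (16 - 8·x + 16·x^2) + (-8 + 2·x - 8·x^2)·Dx + (1 + x^2)·Dx^2  (order 2).
h: a_k = 0, -4, -16, -92/3, -112/3, -164/5, -208/9, -1508/105, -496/63, -628/189, …
ICs: h(0) = 0, h′(0) = -4.

f: a_k = 0, -1, 0, 1/3, 0, -1/5, 0, 1/7, 0, -1/9, …
g: a_k = 4, 16, 32, 128/3, 128/3, 512/15, 1024/45, 4096/315, 2048/315, 8192/2835, …
L₀ := L_f ⊗_s L_g (sym. prod.), ord ≤ 2.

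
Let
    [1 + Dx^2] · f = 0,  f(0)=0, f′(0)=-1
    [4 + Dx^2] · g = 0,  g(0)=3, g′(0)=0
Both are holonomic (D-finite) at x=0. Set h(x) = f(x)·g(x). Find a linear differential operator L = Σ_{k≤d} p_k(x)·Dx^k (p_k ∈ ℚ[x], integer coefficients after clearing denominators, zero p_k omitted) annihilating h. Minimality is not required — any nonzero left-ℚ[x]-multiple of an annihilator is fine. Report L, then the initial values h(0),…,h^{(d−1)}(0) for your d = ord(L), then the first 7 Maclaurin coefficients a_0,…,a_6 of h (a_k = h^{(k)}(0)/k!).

L = 9 + 10·Dx^2 + Dx^4  (order 4).
h: a_k = 0, -3, 0, 13/2, 0, -121/40, 0, …
ICs: h(0) = 0, h′(0) = -3, h′′(0) = 0, h′′′(0) = 39.

f: a_k = 0, -1, 0, 1/6, 0, -1/120, 0, …
g: a_k = 3, 0, -6, 0, 2, 0, -4/15, …
h₀=f·g: eliminate ⇒ L₀, order ≤ 2·2.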